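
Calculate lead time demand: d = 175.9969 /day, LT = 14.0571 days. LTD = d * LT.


LTD = 175.9969 * 14.0571 = 2474.0060

2474.0060 units


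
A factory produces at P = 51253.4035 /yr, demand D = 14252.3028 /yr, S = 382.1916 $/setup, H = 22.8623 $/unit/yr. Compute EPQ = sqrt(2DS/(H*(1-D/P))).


1 - D/P = 1 - 0.2781 = 0.7219
H*(1-D/P) = 16.5049
2DS = 10894220.8216
EPQ = sqrt(660061.3774) = 812.4416

812.4416 units


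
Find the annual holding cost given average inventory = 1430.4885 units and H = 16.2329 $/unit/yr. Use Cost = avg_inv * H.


Cost = 1430.4885 * 16.2329 = 23220.9768

23220.9768 $/yr


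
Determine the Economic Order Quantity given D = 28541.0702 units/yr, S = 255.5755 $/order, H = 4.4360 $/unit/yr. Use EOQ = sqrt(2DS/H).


2*D*S = 2 * 28541.0702 * 255.5755 = 14588796.5738
2*D*S/H = 3288727.8119
EOQ = sqrt(3288727.8119) = 1813.4850

1813.4850 units


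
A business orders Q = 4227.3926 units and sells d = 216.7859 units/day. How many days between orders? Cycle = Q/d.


Cycle = 4227.3926 / 216.7859 = 19.5003

19.5003 days


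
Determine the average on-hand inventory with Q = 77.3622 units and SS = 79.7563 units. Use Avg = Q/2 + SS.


Q/2 = 38.6811
Avg = 38.6811 + 79.7563 = 118.4374

118.4374 units


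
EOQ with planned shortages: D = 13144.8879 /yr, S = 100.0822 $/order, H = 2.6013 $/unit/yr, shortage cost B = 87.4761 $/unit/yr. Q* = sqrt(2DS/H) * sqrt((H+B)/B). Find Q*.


sqrt(2DS/H) = 1005.7190
sqrt((H+B)/B) = 1.0148
Q* = 1005.7190 * 1.0148 = 1020.5631

1020.5631 units


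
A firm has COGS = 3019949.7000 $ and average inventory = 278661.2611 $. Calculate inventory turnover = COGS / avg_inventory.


Turnover = 3019949.7000 / 278661.2611 = 10.8374

10.8374


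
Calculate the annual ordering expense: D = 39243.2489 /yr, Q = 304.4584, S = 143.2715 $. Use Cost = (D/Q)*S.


Number of orders = D/Q = 128.8953
Cost = 128.8953 * 143.2715 = 18467.0193

18467.0193 $/yr


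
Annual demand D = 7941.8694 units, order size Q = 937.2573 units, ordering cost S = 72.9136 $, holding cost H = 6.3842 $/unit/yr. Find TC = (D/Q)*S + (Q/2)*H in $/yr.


Ordering cost = D*S/Q = 617.8349
Holding cost = Q*H/2 = 2991.8190
TC = 617.8349 + 2991.8190 = 3609.6539

3609.6539 $/yr


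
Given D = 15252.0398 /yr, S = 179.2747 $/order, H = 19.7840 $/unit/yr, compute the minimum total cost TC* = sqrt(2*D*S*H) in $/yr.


2*D*S*H = 108190974.6820
TC* = sqrt(108190974.6820) = 10401.4891

10401.4891 $/yr


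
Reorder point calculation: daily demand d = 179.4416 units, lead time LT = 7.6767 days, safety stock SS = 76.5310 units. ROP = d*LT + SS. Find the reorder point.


d*LT = 179.4416 * 7.6767 = 1377.5193
ROP = 1377.5193 + 76.5310 = 1454.0503

1454.0503 units


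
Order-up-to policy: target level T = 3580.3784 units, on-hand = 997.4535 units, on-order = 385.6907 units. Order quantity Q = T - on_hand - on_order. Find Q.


Inventory position = OH + OO = 997.4535 + 385.6907 = 1383.1442
Q = 3580.3784 - 1383.1442 = 2197.2342

2197.2342 units


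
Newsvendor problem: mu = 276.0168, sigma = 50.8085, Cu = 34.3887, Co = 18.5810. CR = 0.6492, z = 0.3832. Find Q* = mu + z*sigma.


CR = Cu/(Cu+Co) = 34.3887/(34.3887+18.5810) = 0.6492
z = 0.3832
Q* = 276.0168 + 0.3832 * 50.8085 = 295.4866

295.4866 units


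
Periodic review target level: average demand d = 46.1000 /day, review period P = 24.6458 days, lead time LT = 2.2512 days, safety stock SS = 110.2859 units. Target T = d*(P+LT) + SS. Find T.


P + LT = 26.8970
d*(P+LT) = 46.1000 * 26.8970 = 1239.9517
T = 1239.9517 + 110.2859 = 1350.2376

1350.2376 units


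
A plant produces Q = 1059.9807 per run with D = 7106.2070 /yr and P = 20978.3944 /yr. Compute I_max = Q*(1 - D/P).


D/P = 0.3387
1 - D/P = 0.6613
I_max = 1059.9807 * 0.6613 = 700.9236

700.9236 units


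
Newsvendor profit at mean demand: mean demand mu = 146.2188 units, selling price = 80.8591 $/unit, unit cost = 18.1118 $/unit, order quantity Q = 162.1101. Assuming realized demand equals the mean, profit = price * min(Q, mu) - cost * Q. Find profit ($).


Sales at mu = min(162.1101, 146.2188) = 146.2188
Revenue = 80.8591 * 146.2188 = 11823.1206
Total cost = 18.1118 * 162.1101 = 2936.1057
Profit = 11823.1206 - 2936.1057 = 8887.0149

8887.0149 $


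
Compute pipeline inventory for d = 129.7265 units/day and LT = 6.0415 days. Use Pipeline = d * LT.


Pipeline = 129.7265 * 6.0415 = 783.7426

783.7426 units


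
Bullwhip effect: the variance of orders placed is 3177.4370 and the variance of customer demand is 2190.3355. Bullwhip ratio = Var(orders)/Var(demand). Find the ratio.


BW = 3177.4370 / 2190.3355 = 1.4507

1.4507


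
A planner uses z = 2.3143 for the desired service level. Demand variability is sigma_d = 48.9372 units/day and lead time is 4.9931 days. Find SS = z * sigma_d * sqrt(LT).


sqrt(LT) = sqrt(4.9931) = 2.2345
SS = 2.3143 * 48.9372 * 2.2345 = 253.0719

253.0719 units


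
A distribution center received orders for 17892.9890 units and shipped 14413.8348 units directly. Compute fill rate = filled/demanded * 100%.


FR = 14413.8348 / 17892.9890 * 100 = 80.5558

80.5558%


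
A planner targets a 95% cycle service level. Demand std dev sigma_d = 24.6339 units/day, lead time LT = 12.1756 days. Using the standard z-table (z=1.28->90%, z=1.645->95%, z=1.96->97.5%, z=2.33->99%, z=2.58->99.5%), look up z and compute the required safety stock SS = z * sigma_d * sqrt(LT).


From the table, SL = 95% corresponds to z = 1.645
sqrt(LT) = sqrt(12.1756) = 3.4894
SS = 1.645 * 24.6339 * 3.4894 = 141.3983

141.3983 units


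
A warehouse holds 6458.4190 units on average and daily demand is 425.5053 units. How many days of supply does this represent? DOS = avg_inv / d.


DOS = 6458.4190 / 425.5053 = 15.1782

15.1782 days


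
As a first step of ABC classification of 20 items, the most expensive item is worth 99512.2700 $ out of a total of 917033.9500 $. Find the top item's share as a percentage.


Top item = 99512.2700
Total = 917033.9500
Percentage = 99512.2700 / 917033.9500 * 100 = 10.8515

10.8515%


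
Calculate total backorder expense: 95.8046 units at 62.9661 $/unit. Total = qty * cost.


Total = 95.8046 * 62.9661 = 6032.4420

6032.4420 $


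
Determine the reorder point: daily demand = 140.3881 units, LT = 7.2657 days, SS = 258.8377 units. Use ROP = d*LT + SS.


d*LT = 140.3881 * 7.2657 = 1020.0178
ROP = 1020.0178 + 258.8377 = 1278.8555

1278.8555 units


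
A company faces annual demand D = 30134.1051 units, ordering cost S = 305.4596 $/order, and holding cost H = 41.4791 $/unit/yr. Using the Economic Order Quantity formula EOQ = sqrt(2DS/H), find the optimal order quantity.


2*D*S = 2 * 30134.1051 * 305.4596 = 18409503.3804
2*D*S/H = 443826.0083
EOQ = sqrt(443826.0083) = 666.2027

666.2027 units


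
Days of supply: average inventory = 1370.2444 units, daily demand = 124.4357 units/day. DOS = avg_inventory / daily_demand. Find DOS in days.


DOS = 1370.2444 / 124.4357 = 11.0117

11.0117 days


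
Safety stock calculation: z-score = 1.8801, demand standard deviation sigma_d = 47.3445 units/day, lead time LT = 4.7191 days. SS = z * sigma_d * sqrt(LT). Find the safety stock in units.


sqrt(LT) = sqrt(4.7191) = 2.1723
SS = 1.8801 * 47.3445 * 2.1723 = 193.3660

193.3660 units


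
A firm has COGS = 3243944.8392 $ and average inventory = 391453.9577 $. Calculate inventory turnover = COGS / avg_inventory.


Turnover = 3243944.8392 / 391453.9577 = 8.2869

8.2869


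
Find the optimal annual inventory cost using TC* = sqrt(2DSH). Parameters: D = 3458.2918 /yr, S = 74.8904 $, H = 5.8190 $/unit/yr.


2*D*S*H = 3014158.8607
TC* = sqrt(3014158.8607) = 1736.1333

1736.1333 $/yr


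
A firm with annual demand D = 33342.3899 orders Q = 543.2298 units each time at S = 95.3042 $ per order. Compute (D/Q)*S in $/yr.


Number of orders = D/Q = 61.3781
Cost = 61.3781 * 95.3042 = 5849.5867

5849.5867 $/yr


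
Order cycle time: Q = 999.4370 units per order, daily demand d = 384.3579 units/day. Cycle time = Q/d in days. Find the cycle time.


Cycle = 999.4370 / 384.3579 = 2.6003

2.6003 days


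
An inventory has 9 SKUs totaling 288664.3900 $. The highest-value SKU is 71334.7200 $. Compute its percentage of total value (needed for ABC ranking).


Top item = 71334.7200
Total = 288664.3900
Percentage = 71334.7200 / 288664.3900 * 100 = 24.7120

24.7120%


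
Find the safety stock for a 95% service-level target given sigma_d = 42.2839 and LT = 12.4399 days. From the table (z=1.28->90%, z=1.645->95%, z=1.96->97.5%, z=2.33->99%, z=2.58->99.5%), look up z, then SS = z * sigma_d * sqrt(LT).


From the table, SL = 95% corresponds to z = 1.645
sqrt(LT) = sqrt(12.4399) = 3.5270
SS = 1.645 * 42.2839 * 3.5270 = 245.3293

245.3293 units


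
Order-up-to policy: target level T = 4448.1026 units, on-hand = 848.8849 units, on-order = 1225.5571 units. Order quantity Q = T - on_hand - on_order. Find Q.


Inventory position = OH + OO = 848.8849 + 1225.5571 = 2074.4420
Q = 4448.1026 - 2074.4420 = 2373.6606

2373.6606 units


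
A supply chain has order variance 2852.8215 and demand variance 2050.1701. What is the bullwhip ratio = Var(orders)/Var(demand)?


BW = 2852.8215 / 2050.1701 = 1.3915

1.3915


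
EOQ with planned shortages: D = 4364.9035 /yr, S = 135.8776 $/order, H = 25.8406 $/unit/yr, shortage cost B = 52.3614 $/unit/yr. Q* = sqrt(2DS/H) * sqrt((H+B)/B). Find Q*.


sqrt(2DS/H) = 214.2520
sqrt((H+B)/B) = 1.2221
Q* = 214.2520 * 1.2221 = 261.8353

261.8353 units


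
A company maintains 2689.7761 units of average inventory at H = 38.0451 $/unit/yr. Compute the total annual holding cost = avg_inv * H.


Cost = 2689.7761 * 38.0451 = 102332.8007

102332.8007 $/yr


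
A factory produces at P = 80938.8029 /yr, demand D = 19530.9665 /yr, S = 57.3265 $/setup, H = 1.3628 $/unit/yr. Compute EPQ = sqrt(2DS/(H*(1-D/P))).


1 - D/P = 1 - 0.2413 = 0.7587
H*(1-D/P) = 1.0339
2DS = 2239283.9021
EPQ = sqrt(2165758.4319) = 1471.6516

1471.6516 units


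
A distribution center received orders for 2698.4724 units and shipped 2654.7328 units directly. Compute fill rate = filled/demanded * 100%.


FR = 2654.7328 / 2698.4724 * 100 = 98.3791

98.3791%


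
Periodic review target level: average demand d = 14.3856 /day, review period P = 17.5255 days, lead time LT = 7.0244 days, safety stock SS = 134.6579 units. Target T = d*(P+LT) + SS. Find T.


P + LT = 24.5499
d*(P+LT) = 14.3856 * 24.5499 = 353.1650
T = 353.1650 + 134.6579 = 487.8229

487.8229 units


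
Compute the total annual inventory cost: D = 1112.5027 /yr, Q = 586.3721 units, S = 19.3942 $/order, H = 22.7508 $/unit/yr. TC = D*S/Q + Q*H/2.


Ordering cost = D*S/Q = 36.7959
Holding cost = Q*H/2 = 6670.2172
TC = 36.7959 + 6670.2172 = 6707.0131

6707.0131 $/yr


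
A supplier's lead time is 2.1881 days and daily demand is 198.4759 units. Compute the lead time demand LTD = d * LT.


LTD = 198.4759 * 2.1881 = 434.2851

434.2851 units


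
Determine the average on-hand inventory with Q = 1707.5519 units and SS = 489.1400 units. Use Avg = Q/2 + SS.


Q/2 = 853.7759
Avg = 853.7759 + 489.1400 = 1342.9160

1342.9160 units


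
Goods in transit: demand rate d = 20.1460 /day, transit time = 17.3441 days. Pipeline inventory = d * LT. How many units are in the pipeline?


Pipeline = 20.1460 * 17.3441 = 349.4142

349.4142 units


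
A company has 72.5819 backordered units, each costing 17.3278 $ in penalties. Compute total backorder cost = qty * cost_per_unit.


Total = 72.5819 * 17.3278 = 1257.6846

1257.6846 $


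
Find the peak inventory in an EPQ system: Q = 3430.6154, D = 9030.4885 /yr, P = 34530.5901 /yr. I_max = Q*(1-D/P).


D/P = 0.2615
1 - D/P = 0.7385
I_max = 3430.6154 * 0.7385 = 2533.4360

2533.4360 units


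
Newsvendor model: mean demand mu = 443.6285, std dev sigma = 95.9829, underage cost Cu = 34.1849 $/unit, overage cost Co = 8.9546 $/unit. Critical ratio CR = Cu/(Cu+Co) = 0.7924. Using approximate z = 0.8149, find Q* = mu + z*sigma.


CR = Cu/(Cu+Co) = 34.1849/(34.1849+8.9546) = 0.7924
z = 0.8149
Q* = 443.6285 + 0.8149 * 95.9829 = 521.8450

521.8450 units


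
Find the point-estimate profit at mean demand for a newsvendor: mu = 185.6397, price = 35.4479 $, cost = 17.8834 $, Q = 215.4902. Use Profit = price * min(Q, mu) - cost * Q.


Sales at mu = min(215.4902, 185.6397) = 185.6397
Revenue = 35.4479 * 185.6397 = 6580.5375
Total cost = 17.8834 * 215.4902 = 3853.6974
Profit = 6580.5375 - 3853.6974 = 2726.8401

2726.8401 $


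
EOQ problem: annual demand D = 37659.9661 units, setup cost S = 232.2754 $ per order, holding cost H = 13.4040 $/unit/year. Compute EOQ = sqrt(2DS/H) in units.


2*D*S = 2 * 37659.9661 * 232.2754 = 17494967.3797
2*D*S/H = 1305204.9672
EOQ = sqrt(1305204.9672) = 1142.4557

1142.4557 units


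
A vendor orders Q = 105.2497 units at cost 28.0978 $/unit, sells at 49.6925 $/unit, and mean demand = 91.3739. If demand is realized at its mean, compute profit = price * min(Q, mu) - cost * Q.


Sales at mu = min(105.2497, 91.3739) = 91.3739
Revenue = 49.6925 * 91.3739 = 4540.5975
Total cost = 28.0978 * 105.2497 = 2957.2850
Profit = 4540.5975 - 2957.2850 = 1583.3125

1583.3125 $


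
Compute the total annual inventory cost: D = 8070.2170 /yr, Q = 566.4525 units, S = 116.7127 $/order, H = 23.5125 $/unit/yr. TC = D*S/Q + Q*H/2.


Ordering cost = D*S/Q = 1662.7993
Holding cost = Q*H/2 = 6659.3572
TC = 1662.7993 + 6659.3572 = 8322.1565

8322.1565 $/yr


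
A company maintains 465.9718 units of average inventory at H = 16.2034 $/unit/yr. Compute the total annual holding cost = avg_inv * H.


Cost = 465.9718 * 16.2034 = 7550.3275

7550.3275 $/yr


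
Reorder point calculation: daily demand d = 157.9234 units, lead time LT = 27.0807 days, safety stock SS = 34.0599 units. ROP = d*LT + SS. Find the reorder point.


d*LT = 157.9234 * 27.0807 = 4276.6762
ROP = 4276.6762 + 34.0599 = 4310.7361

4310.7361 units


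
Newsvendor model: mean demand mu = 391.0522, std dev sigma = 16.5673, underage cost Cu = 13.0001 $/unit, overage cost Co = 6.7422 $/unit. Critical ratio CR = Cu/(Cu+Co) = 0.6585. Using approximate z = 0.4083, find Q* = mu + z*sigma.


CR = Cu/(Cu+Co) = 13.0001/(13.0001+6.7422) = 0.6585
z = 0.4083
Q* = 391.0522 + 0.4083 * 16.5673 = 397.8166

397.8166 units


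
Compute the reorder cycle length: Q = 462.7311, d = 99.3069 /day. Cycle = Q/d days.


Cycle = 462.7311 / 99.3069 = 4.6596

4.6596 days


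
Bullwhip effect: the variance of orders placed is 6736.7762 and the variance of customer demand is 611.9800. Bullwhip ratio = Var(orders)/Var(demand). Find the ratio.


BW = 6736.7762 / 611.9800 = 11.0082

11.0082


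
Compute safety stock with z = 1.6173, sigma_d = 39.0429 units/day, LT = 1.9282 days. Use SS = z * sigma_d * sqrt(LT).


sqrt(LT) = sqrt(1.9282) = 1.3886
SS = 1.6173 * 39.0429 * 1.3886 = 87.6816

87.6816 units


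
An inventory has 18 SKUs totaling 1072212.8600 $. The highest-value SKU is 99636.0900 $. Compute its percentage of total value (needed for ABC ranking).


Top item = 99636.0900
Total = 1072212.8600
Percentage = 99636.0900 / 1072212.8600 * 100 = 9.2926

9.2926%


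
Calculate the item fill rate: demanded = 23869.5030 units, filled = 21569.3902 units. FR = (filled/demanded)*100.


FR = 21569.3902 / 23869.5030 * 100 = 90.3638

90.3638%


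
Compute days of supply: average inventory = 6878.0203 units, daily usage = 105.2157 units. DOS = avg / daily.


DOS = 6878.0203 / 105.2157 = 65.3707

65.3707 days


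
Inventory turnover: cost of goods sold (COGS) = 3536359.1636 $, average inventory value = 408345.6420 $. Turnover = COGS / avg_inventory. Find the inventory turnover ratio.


Turnover = 3536359.1636 / 408345.6420 = 8.6602

8.6602


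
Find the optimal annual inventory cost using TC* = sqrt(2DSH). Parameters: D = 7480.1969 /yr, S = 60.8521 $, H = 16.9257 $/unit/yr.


2*D*S*H = 15408672.8590
TC* = sqrt(15408672.8590) = 3925.3882

3925.3882 $/yr


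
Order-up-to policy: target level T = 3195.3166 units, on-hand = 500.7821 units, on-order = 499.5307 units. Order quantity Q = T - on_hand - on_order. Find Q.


Inventory position = OH + OO = 500.7821 + 499.5307 = 1000.3128
Q = 3195.3166 - 1000.3128 = 2195.0038

2195.0038 units


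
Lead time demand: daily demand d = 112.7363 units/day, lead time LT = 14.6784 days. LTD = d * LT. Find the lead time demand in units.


LTD = 112.7363 * 14.6784 = 1654.7885

1654.7885 units


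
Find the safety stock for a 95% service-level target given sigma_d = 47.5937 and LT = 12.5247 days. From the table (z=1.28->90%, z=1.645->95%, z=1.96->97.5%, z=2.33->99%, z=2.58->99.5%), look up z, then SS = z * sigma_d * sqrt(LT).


From the table, SL = 95% corresponds to z = 1.645
sqrt(LT) = sqrt(12.5247) = 3.5390
SS = 1.645 * 47.5937 * 3.5390 = 277.0761

277.0761 units


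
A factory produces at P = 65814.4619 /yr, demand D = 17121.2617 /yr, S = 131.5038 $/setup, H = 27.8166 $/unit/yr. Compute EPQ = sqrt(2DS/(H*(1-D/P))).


1 - D/P = 1 - 0.2601 = 0.7399
H*(1-D/P) = 20.5803
2DS = 4503021.9487
EPQ = sqrt(218802.8805) = 467.7637

467.7637 units


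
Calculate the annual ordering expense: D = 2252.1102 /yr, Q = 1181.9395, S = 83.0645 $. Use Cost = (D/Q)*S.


Number of orders = D/Q = 1.9054
Cost = 1.9054 * 83.0645 = 158.2741

158.2741 $/yr


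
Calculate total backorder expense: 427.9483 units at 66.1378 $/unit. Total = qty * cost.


Total = 427.9483 * 66.1378 = 28303.5591

28303.5591 $


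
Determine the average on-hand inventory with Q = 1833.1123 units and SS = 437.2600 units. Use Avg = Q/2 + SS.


Q/2 = 916.5562
Avg = 916.5562 + 437.2600 = 1353.8162

1353.8162 units


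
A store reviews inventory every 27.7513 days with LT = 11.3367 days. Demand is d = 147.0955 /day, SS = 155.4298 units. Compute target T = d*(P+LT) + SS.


P + LT = 39.0880
d*(P+LT) = 147.0955 * 39.0880 = 5749.6689
T = 5749.6689 + 155.4298 = 5905.0987

5905.0987 units


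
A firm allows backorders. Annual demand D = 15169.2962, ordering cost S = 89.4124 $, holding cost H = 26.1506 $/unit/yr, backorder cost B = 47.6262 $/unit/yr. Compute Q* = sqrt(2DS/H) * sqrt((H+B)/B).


sqrt(2DS/H) = 322.0741
sqrt((H+B)/B) = 1.2446
Q* = 322.0741 * 1.2446 = 400.8600

400.8600 units


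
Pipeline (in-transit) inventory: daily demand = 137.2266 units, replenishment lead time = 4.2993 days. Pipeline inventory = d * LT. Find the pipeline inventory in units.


Pipeline = 137.2266 * 4.2993 = 589.9783

589.9783 units


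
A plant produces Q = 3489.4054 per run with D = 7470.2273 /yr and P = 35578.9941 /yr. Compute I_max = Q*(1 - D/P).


D/P = 0.2100
1 - D/P = 0.7900
I_max = 3489.4054 * 0.7900 = 2756.7638

2756.7638 units


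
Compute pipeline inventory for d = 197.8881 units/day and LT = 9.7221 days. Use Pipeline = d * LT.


Pipeline = 197.8881 * 9.7221 = 1923.8879

1923.8879 units


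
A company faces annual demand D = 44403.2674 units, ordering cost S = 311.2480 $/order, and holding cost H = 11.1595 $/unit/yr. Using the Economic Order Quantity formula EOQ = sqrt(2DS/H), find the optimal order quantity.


2*D*S = 2 * 44403.2674 * 311.2480 = 27640856.3434
2*D*S/H = 2476890.2140
EOQ = sqrt(2476890.2140) = 1573.8139

1573.8139 units


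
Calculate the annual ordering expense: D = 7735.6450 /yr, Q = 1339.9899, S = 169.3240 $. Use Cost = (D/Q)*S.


Number of orders = D/Q = 5.7729
Cost = 5.7729 * 169.3240 = 977.4927

977.4927 $/yr


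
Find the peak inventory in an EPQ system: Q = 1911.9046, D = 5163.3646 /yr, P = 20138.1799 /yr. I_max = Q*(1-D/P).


D/P = 0.2564
1 - D/P = 0.7436
I_max = 1911.9046 * 0.7436 = 1421.6984

1421.6984 units


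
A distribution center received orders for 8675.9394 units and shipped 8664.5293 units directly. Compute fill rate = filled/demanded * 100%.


FR = 8664.5293 / 8675.9394 * 100 = 99.8685

99.8685%


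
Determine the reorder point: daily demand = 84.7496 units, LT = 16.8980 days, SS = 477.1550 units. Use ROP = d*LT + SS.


d*LT = 84.7496 * 16.8980 = 1432.0987
ROP = 1432.0987 + 477.1550 = 1909.2537

1909.2537 units


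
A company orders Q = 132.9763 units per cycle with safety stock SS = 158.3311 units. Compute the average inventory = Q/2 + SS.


Q/2 = 66.4882
Avg = 66.4882 + 158.3311 = 224.8193

224.8193 units


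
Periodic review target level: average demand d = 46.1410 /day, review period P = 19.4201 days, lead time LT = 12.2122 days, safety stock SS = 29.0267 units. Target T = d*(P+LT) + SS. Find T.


P + LT = 31.6323
d*(P+LT) = 46.1410 * 31.6323 = 1459.5460
T = 1459.5460 + 29.0267 = 1488.5727

1488.5727 units


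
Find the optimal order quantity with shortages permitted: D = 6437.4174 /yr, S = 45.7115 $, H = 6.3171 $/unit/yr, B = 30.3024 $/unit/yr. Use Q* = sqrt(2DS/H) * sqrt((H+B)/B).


sqrt(2DS/H) = 305.2282
sqrt((H+B)/B) = 1.0993
Q* = 305.2282 * 1.0993 = 335.5385

335.5385 units


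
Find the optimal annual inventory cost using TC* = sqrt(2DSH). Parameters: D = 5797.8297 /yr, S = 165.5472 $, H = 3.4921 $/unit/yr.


2*D*S*H = 6703536.2417
TC* = sqrt(6703536.2417) = 2589.1188

2589.1188 $/yr


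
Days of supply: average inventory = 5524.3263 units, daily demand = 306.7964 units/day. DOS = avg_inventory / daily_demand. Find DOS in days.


DOS = 5524.3263 / 306.7964 = 18.0065

18.0065 days


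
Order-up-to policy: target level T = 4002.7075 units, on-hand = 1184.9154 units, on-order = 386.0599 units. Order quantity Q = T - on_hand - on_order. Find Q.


Inventory position = OH + OO = 1184.9154 + 386.0599 = 1570.9753
Q = 4002.7075 - 1570.9753 = 2431.7322

2431.7322 units


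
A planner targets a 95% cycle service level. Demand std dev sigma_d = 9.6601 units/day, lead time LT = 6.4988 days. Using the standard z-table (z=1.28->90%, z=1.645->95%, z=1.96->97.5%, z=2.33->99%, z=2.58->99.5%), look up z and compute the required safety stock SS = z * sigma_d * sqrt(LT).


From the table, SL = 95% corresponds to z = 1.645
sqrt(LT) = sqrt(6.4988) = 2.5493
SS = 1.645 * 9.6601 * 2.5493 = 40.5102

40.5102 units


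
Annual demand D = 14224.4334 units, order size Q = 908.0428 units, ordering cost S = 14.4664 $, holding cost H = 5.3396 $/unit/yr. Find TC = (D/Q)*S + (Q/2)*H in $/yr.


Ordering cost = D*S/Q = 226.6152
Holding cost = Q*H/2 = 2424.2927
TC = 226.6152 + 2424.2927 = 2650.9079

2650.9079 $/yr


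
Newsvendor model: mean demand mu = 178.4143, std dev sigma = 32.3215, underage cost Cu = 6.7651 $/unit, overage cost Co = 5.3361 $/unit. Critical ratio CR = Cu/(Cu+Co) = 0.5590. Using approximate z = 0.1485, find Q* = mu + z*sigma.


CR = Cu/(Cu+Co) = 6.7651/(6.7651+5.3361) = 0.5590
z = 0.1485
Q* = 178.4143 + 0.1485 * 32.3215 = 183.2140

183.2140 units


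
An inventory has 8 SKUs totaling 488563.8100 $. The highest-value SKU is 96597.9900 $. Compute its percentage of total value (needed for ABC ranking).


Top item = 96597.9900
Total = 488563.8100
Percentage = 96597.9900 / 488563.8100 * 100 = 19.7718

19.7718%


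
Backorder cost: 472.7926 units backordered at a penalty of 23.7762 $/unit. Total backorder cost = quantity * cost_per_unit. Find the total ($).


Total = 472.7926 * 23.7762 = 11241.2114

11241.2114 $


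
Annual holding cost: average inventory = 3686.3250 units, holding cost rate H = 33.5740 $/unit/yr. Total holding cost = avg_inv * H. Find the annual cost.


Cost = 3686.3250 * 33.5740 = 123764.6755

123764.6755 $/yr


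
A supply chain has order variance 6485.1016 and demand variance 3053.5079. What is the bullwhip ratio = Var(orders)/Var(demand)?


BW = 6485.1016 / 3053.5079 = 2.1238

2.1238


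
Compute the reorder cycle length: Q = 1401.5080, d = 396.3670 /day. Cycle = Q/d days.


Cycle = 1401.5080 / 396.3670 = 3.5359

3.5359 days


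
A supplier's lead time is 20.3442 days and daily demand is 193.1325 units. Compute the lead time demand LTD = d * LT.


LTD = 193.1325 * 20.3442 = 3929.1262

3929.1262 units


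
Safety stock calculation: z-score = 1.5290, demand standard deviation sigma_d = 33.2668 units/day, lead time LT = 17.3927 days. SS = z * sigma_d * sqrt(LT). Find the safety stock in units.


sqrt(LT) = sqrt(17.3927) = 4.1705
SS = 1.5290 * 33.2668 * 4.1705 = 212.1300

212.1300 units


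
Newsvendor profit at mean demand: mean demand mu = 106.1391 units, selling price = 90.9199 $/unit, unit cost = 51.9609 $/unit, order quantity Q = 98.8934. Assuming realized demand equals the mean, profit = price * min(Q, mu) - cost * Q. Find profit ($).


Sales at mu = min(98.8934, 106.1391) = 98.8934
Revenue = 90.9199 * 98.8934 = 8991.3780
Total cost = 51.9609 * 98.8934 = 5138.5901
Profit = 8991.3780 - 5138.5901 = 3852.7880

3852.7880 $


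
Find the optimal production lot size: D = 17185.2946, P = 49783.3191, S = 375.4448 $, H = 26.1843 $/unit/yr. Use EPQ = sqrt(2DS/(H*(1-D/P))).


1 - D/P = 1 - 0.3452 = 0.6548
H*(1-D/P) = 17.1454
2DS = 12904258.9881
EPQ = sqrt(752635.4476) = 867.5456

867.5456 units


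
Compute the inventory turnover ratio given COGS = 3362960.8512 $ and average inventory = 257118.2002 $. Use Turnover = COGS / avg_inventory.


Turnover = 3362960.8512 / 257118.2002 = 13.0794

13.0794


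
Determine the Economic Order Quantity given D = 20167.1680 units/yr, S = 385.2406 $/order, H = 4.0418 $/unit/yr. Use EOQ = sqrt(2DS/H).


2*D*S = 2 * 20167.1680 * 385.2406 = 15538423.8012
2*D*S/H = 3844431.6397
EOQ = sqrt(3844431.6397) = 1960.7222

1960.7222 units


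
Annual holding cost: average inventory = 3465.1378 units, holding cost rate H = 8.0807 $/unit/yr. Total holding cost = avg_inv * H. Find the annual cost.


Cost = 3465.1378 * 8.0807 = 28000.7390

28000.7390 $/yr


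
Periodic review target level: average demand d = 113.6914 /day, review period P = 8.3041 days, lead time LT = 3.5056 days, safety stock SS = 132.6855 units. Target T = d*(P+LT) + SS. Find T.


P + LT = 11.8097
d*(P+LT) = 113.6914 * 11.8097 = 1342.6613
T = 1342.6613 + 132.6855 = 1475.3468

1475.3468 units


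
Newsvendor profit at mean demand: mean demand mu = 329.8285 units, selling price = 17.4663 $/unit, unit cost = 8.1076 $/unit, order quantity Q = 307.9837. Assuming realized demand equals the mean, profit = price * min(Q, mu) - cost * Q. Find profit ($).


Sales at mu = min(307.9837, 329.8285) = 307.9837
Revenue = 17.4663 * 307.9837 = 5379.3357
Total cost = 8.1076 * 307.9837 = 2497.0086
Profit = 5379.3357 - 2497.0086 = 2882.3271

2882.3271 $


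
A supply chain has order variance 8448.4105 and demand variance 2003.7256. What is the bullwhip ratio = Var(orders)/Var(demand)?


BW = 8448.4105 / 2003.7256 = 4.2164

4.2164


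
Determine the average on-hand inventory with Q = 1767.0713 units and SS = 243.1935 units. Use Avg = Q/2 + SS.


Q/2 = 883.5357
Avg = 883.5357 + 243.1935 = 1126.7292

1126.7292 units


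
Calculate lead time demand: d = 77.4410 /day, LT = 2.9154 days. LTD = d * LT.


LTD = 77.4410 * 2.9154 = 225.7715

225.7715 units


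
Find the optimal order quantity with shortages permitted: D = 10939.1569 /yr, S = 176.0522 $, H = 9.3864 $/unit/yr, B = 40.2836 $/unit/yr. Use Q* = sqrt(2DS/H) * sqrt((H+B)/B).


sqrt(2DS/H) = 640.5870
sqrt((H+B)/B) = 1.1104
Q* = 640.5870 * 1.1104 = 711.3135

711.3135 units


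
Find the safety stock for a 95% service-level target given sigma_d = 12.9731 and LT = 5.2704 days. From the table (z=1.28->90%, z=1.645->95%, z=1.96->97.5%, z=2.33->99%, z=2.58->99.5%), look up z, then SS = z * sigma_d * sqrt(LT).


From the table, SL = 95% corresponds to z = 1.645
sqrt(LT) = sqrt(5.2704) = 2.2957
SS = 1.645 * 12.9731 * 2.2957 = 48.9927

48.9927 units


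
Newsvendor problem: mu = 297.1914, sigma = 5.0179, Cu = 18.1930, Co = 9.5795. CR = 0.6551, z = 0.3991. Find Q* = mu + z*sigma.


CR = Cu/(Cu+Co) = 18.1930/(18.1930+9.5795) = 0.6551
z = 0.3991
Q* = 297.1914 + 0.3991 * 5.0179 = 299.1940

299.1940 units


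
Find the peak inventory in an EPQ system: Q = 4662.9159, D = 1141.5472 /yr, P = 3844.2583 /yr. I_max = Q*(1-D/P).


D/P = 0.2969
1 - D/P = 0.7031
I_max = 4662.9159 * 0.7031 = 3278.2695

3278.2695 units


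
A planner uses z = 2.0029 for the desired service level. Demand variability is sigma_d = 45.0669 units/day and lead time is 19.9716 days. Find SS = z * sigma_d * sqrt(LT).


sqrt(LT) = sqrt(19.9716) = 4.4690
SS = 2.0029 * 45.0669 * 4.4690 = 403.3884

403.3884 units


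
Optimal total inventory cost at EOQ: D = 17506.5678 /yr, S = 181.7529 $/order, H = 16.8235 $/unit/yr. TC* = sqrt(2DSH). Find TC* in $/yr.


2*D*S*H = 107060361.9459
TC* = sqrt(107060361.9459) = 10346.9977

10346.9977 $/yr


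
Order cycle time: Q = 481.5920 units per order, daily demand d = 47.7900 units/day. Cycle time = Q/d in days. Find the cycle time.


Cycle = 481.5920 / 47.7900 = 10.0773

10.0773 days


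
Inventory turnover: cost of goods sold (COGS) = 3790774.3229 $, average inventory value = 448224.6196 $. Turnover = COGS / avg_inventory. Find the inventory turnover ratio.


Turnover = 3790774.3229 / 448224.6196 = 8.4573

8.4573


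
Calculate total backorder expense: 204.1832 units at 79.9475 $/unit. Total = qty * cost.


Total = 204.1832 * 79.9475 = 16323.9364

16323.9364 $


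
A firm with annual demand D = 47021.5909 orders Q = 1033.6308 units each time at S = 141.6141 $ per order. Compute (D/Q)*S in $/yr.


Number of orders = D/Q = 45.4917
Cost = 45.4917 * 141.6141 = 6442.2619

6442.2619 $/yr


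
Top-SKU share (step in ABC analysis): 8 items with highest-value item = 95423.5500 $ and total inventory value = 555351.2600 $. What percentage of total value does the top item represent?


Top item = 95423.5500
Total = 555351.2600
Percentage = 95423.5500 / 555351.2600 * 100 = 17.1826

17.1826%


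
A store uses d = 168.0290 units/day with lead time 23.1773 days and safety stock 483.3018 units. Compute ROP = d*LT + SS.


d*LT = 168.0290 * 23.1773 = 3894.4585
ROP = 3894.4585 + 483.3018 = 4377.7603

4377.7603 units


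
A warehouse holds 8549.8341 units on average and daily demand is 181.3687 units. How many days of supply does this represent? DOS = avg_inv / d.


DOS = 8549.8341 / 181.3687 = 47.1406

47.1406 days


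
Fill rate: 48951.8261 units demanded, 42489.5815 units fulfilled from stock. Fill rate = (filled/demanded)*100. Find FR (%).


FR = 42489.5815 / 48951.8261 * 100 = 86.7988

86.7988%


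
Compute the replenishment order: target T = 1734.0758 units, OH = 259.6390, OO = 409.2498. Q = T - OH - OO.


Inventory position = OH + OO = 259.6390 + 409.2498 = 668.8888
Q = 1734.0758 - 668.8888 = 1065.1870

1065.1870 units


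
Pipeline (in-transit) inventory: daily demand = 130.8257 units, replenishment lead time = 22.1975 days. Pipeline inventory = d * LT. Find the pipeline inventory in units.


Pipeline = 130.8257 * 22.1975 = 2904.0035

2904.0035 units


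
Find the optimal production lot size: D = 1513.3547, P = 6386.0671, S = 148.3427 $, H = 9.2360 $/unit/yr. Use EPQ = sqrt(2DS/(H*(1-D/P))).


1 - D/P = 1 - 0.2370 = 0.7630
H*(1-D/P) = 7.0473
2DS = 448990.2445
EPQ = sqrt(63711.1845) = 252.4107

252.4107 units


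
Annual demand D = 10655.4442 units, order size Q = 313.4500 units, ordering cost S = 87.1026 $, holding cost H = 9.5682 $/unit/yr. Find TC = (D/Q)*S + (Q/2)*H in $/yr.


Ordering cost = D*S/Q = 2960.9727
Holding cost = Q*H/2 = 1499.5761
TC = 2960.9727 + 1499.5761 = 4460.5488

4460.5488 $/yr


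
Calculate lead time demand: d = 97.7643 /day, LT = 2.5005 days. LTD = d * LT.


LTD = 97.7643 * 2.5005 = 244.4596

244.4596 units


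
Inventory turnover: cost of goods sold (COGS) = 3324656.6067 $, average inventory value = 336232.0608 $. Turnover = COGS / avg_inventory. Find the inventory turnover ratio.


Turnover = 3324656.6067 / 336232.0608 = 9.8880

9.8880


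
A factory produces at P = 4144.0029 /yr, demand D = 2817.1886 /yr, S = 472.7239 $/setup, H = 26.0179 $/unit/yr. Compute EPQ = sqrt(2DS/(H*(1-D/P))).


1 - D/P = 1 - 0.6798 = 0.3202
H*(1-D/P) = 8.3303
2DS = 2663504.7641
EPQ = sqrt(319735.7109) = 565.4518

565.4518 units


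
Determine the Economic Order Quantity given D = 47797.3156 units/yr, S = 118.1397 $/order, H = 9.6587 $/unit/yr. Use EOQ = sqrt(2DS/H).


2*D*S = 2 * 47797.3156 * 118.1397 = 11293521.0516
2*D*S/H = 1169258.9118
EOQ = sqrt(1169258.9118) = 1081.3228

1081.3228 units


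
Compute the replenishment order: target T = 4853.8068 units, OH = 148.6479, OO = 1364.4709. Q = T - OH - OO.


Inventory position = OH + OO = 148.6479 + 1364.4709 = 1513.1188
Q = 4853.8068 - 1513.1188 = 3340.6880

3340.6880 units


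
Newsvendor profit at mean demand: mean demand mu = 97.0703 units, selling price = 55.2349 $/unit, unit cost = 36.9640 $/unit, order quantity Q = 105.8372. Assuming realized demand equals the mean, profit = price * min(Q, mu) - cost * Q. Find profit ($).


Sales at mu = min(105.8372, 97.0703) = 97.0703
Revenue = 55.2349 * 97.0703 = 5361.6683
Total cost = 36.9640 * 105.8372 = 3912.1663
Profit = 5361.6683 - 3912.1663 = 1449.5021

1449.5021 $


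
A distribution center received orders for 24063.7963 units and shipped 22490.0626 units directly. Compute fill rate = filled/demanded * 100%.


FR = 22490.0626 / 24063.7963 * 100 = 93.4602

93.4602%


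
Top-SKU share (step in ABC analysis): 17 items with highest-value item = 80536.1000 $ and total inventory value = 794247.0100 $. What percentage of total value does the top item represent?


Top item = 80536.1000
Total = 794247.0100
Percentage = 80536.1000 / 794247.0100 * 100 = 10.1399

10.1399%


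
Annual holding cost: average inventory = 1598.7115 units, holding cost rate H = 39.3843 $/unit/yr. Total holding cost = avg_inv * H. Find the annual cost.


Cost = 1598.7115 * 39.3843 = 62964.1333

62964.1333 $/yr


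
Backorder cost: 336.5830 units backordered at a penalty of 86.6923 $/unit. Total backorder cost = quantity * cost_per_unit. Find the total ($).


Total = 336.5830 * 86.6923 = 29179.1544

29179.1544 $


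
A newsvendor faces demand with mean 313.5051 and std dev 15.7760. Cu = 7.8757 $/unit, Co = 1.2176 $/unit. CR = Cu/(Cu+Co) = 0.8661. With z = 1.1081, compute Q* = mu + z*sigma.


CR = Cu/(Cu+Co) = 7.8757/(7.8757+1.2176) = 0.8661
z = 1.1081
Q* = 313.5051 + 1.1081 * 15.7760 = 330.9865

330.9865 units


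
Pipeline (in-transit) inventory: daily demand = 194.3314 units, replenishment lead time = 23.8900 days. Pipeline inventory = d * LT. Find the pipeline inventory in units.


Pipeline = 194.3314 * 23.8900 = 4642.5771

4642.5771 units


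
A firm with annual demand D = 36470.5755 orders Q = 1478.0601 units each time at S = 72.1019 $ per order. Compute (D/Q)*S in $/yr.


Number of orders = D/Q = 24.6746
Cost = 24.6746 * 72.1019 = 1779.0872

1779.0872 $/yr


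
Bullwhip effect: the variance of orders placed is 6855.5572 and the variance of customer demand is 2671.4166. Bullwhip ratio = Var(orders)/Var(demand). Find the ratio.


BW = 6855.5572 / 2671.4166 = 2.5663

2.5663


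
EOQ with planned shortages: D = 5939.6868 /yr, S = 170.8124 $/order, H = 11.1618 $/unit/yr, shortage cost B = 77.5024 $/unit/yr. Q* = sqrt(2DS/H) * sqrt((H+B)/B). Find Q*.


sqrt(2DS/H) = 426.3727
sqrt((H+B)/B) = 1.0696
Q* = 426.3727 * 1.0696 = 456.0431

456.0431 units


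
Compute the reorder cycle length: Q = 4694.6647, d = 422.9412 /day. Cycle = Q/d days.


Cycle = 4694.6647 / 422.9412 = 11.1000

11.1000 days


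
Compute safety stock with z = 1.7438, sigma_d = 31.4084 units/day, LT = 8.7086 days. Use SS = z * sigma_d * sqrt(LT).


sqrt(LT) = sqrt(8.7086) = 2.9510
SS = 1.7438 * 31.4084 * 2.9510 = 161.6280

161.6280 units


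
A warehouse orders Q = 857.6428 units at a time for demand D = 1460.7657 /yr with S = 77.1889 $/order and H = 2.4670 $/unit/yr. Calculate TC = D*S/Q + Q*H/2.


Ordering cost = D*S/Q = 131.4707
Holding cost = Q*H/2 = 1057.9024
TC = 131.4707 + 1057.9024 = 1189.3731

1189.3731 $/yr


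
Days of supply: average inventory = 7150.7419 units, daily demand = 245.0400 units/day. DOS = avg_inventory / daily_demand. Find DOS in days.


DOS = 7150.7419 / 245.0400 = 29.1819

29.1819 days


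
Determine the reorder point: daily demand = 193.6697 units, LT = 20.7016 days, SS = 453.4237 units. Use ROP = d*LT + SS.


d*LT = 193.6697 * 20.7016 = 4009.2727
ROP = 4009.2727 + 453.4237 = 4462.6964

4462.6964 units


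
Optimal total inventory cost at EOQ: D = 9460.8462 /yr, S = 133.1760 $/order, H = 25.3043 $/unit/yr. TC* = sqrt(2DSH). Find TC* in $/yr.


2*D*S*H = 63764692.9045
TC* = sqrt(63764692.9045) = 7985.2798

7985.2798 $/yr


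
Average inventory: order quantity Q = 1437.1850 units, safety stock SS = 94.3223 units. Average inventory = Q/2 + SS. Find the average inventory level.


Q/2 = 718.5925
Avg = 718.5925 + 94.3223 = 812.9148

812.9148 units


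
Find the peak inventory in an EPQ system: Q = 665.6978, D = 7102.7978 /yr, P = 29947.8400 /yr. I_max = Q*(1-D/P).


D/P = 0.2372
1 - D/P = 0.7628
I_max = 665.6978 * 0.7628 = 507.8127

507.8127 units


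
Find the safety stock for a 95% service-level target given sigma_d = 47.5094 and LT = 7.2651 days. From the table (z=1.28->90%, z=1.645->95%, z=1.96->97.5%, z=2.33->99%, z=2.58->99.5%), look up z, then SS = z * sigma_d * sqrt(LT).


From the table, SL = 95% corresponds to z = 1.645
sqrt(LT) = sqrt(7.2651) = 2.6954
SS = 1.645 * 47.5094 * 2.6954 = 210.6523

210.6523 units


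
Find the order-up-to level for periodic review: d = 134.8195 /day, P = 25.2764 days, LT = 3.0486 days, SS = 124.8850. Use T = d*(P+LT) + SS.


P + LT = 28.3250
d*(P+LT) = 134.8195 * 28.3250 = 3818.7623
T = 3818.7623 + 124.8850 = 3943.6473

3943.6473 units


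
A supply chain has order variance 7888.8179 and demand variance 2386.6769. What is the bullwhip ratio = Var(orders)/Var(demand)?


BW = 7888.8179 / 2386.6769 = 3.3054

3.3054


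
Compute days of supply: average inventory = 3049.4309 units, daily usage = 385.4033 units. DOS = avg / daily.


DOS = 3049.4309 / 385.4033 = 7.9123

7.9123 days


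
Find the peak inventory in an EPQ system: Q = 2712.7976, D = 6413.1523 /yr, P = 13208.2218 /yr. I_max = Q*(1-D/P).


D/P = 0.4855
1 - D/P = 0.5145
I_max = 2712.7976 * 0.5145 = 1395.6192

1395.6192 units


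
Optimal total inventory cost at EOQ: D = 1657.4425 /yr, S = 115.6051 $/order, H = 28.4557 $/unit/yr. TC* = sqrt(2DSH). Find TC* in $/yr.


2*D*S*H = 10904725.3993
TC* = sqrt(10904725.3993) = 3302.2304

3302.2304 $/yr


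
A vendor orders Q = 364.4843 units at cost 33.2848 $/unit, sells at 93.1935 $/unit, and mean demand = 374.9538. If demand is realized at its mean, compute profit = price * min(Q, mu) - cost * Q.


Sales at mu = min(364.4843, 374.9538) = 364.4843
Revenue = 93.1935 * 364.4843 = 33967.5676
Total cost = 33.2848 * 364.4843 = 12131.7870
Profit = 33967.5676 - 12131.7870 = 21835.7806

21835.7806 $


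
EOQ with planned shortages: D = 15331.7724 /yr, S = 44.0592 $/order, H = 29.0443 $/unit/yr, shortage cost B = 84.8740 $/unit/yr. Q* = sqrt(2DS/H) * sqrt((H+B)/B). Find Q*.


sqrt(2DS/H) = 215.6746
sqrt((H+B)/B) = 1.1585
Q* = 215.6746 * 1.1585 = 249.8667

249.8667 units


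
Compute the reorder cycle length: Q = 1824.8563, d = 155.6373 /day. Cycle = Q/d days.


Cycle = 1824.8563 / 155.6373 = 11.7251

11.7251 days


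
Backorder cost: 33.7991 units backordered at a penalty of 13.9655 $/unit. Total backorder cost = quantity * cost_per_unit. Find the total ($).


Total = 33.7991 * 13.9655 = 472.0213

472.0213 $


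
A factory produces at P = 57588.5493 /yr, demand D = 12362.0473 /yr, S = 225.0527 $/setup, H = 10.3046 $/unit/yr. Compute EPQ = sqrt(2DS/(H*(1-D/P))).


1 - D/P = 1 - 0.2147 = 0.7853
H*(1-D/P) = 8.0926
2DS = 5564224.2448
EPQ = sqrt(687569.5349) = 829.1981

829.1981 units
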